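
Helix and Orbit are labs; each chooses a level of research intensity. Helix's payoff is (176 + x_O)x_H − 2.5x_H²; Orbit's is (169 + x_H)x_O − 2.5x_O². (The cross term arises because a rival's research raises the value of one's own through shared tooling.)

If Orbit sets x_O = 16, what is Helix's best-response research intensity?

38.4

Expanding Helix's payoff: 176x_H + x_Ox_H − 2.5x_H².
∂π/∂x_H = 176 + x_O − 5x_H = 0, so x_H = 35.2 + 0.2x_O.
At x_O = 16: x_H = 35.2 + 0.2·16 = 38.4.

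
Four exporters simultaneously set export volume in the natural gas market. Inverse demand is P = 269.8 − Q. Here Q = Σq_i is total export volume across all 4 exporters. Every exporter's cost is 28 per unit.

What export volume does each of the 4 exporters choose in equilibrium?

48.36

A representative exporter's profit is π_i = q_i(269.8 − Q) − 28q_i, with Q = q_i + Σ_{j≠i} q_j.
First-order condition: 241.8 − 2q_i − Σ_{j≠i} q_j = 0.
With identical exporters, set every q_j = q: then 241.8 − 2q − 3q = 0, i.e. q = 241.8/5 = 48.36.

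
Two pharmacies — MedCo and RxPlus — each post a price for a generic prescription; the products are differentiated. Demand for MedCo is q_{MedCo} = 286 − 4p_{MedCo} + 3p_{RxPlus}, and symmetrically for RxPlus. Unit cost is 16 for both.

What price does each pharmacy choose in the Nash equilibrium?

MedCo's profit: π = (p_{MedCo} − 16)(286 − 4p_{MedCo} + 3p_{RxPlus}).
∂π/∂p_{MedCo} = 350 − 8p_{MedCo} + 3p_{RxPlus} = 0 ⇒ p_{MedCo} = 43.75 + 0.375p_{RxPlus}.
Setting p_{MedCo} = p_{RxPlus} in the reaction function: p_{MedCo} = 43.75 + 0.375p_{MedCo}, so p_{MedCo} = 43.75 / 0.625 = 70.

70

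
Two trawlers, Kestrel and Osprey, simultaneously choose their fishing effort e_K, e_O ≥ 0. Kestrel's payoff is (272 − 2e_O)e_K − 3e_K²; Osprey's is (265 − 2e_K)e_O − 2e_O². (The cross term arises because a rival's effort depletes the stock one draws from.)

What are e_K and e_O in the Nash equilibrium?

Expanding Kestrel's payoff: 272e_K − 2e_Oe_K − 3e_K².
∂π/∂e_K = 272 − 2e_O − 6e_K = 0, so e_K = 136/3 − (1/3)e_O.
Likewise for Osprey: e_O = 66.25 − 0.5e_K.
Plugging e_O into Kestrel's best response: e_K = 136/3 − (1/3)(66.25 − 0.5e_K) ⇒ (5/6)e_K = 23.25, so e_K = 27.9.
Then e_O = 66.25 − 0.5·27.9 = 52.3.

27.9, 52.3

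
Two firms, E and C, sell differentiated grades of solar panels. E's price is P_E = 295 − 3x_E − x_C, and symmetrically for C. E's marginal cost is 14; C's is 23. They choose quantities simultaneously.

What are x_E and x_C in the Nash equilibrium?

40.4, 38.6

Firm E's profit: π = x_E(295 − 3x_E − x_C) − 14x_E.
∂π/∂x_E = 281 − 6x_E − x_C = 0 ⇒ x_E = 281/6 − (1/6)x_C.
Similarly x_C = 136/3 − (1/6)x_E.
Solving the two reaction functions simultaneously: (1 − (−1/6)(−1/6))x_E = 281/6 − (1/6)·(136/3), so (35/36)x_E = 707/18 and x_E = 40.4.
Then x_C = 136/3 − (1/6)·40.4 = 38.6.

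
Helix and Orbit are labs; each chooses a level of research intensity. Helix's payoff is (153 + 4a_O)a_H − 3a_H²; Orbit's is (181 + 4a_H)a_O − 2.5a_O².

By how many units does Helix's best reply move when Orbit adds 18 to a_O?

12

Expanding Helix's payoff: 153a_H + 4a_Oa_H − 3a_H².
∂π/∂a_H = 153 + 4a_O − 6a_H = 0, so a_H = 25.5 + (2/3)a_O.
The reaction-function slope is 2/3, so an 18-unit rise in a_O moves a_H by 2/3 × 18 = 12. Helix's best response rises — the actions are strategic complements.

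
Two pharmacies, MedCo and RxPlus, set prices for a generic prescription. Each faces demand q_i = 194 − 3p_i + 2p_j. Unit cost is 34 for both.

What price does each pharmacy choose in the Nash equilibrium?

MedCo's profit: π = (p_{MedCo} − 34)(194 − 3p_{MedCo} + 2p_{RxPlus}).
∂π/∂p_{MedCo} = 296 − 6p_{MedCo} + 2p_{RxPlus} = 0 ⇒ p_{MedCo} = 148/3 + (1/3)p_{RxPlus}.
Setting p_{MedCo} = p_{RxPlus} in the reaction function: p_{MedCo} = 148/3 + (1/3)p_{MedCo}, so p_{MedCo} = (148/3) / (2/3) = 74.

74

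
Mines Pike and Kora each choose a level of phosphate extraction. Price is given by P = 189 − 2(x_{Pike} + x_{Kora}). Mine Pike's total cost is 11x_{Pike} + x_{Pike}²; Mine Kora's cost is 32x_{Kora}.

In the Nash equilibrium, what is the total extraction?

49.2

Mine Pike's profit: π = x_{Pike}(189 − 2(x_{Pike} + x_{Kora})) − 11x_{Pike} − x_{Pike}².
∂π/∂x_{Pike} = 178 − 6x_{Pike} − 2x_{Kora} = 0, so x_{Pike} = 89/3 − (1/3)x_{Kora}.
For Kora: ∂π/∂x_{Kora} = 157 − 4x_{Kora} − 2x_{Pike} = 0 ⇒ x_{Kora} = 39.25 − 0.5x_{Pike}.
Plugging x_{Kora} into Pike's best response: x_{Pike} = 89/3 − (1/3)(39.25 − 0.5x_{Pike}) ⇒ (5/6)x_{Pike} = 199/12, so x_{Pike} = 19.9.
Then x_{Kora} = 39.25 − 0.5·19.9 = 29.3.
Total extraction: 19.9 + 29.3 = 49.2.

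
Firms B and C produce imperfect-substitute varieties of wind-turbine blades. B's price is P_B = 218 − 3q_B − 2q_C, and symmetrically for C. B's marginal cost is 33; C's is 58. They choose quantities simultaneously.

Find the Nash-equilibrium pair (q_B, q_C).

Firm B's profit: π = q_B(218 − 3q_B − 2q_C) − 33q_B.
∂π/∂q_B = 185 − 6q_B − 2q_C = 0 ⇒ q_B = 185/6 − (1/3)q_C.
Similarly q_C = 80/3 − (1/3)q_B.
Solving the two reaction functions simultaneously: (1 − (−1/3)(−1/3))q_B = 185/6 − (1/3)·(80/3), so (8/9)q_B = 395/18 and q_B = 24.6875.
Then q_C = 80/3 − (1/3)·24.6875 = 18.4375.

24.6875, 18.4375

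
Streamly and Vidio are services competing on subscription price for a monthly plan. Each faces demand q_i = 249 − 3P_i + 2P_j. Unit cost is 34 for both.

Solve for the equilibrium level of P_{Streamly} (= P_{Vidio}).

Streamly's profit: π = (P_{Streamly} − 34)(249 − 3P_{Streamly} + 2P_{Vidio}).
∂π/∂P_{Streamly} = 351 − 6P_{Streamly} + 2P_{Vidio} = 0 ⇒ P_{Streamly} = 58.5 + (1/3)P_{Vidio}.
By symmetry P_{Vidio} = P_{Streamly}; substituting into the reaction function, (2/3)P_{Streamly} = 58.5 and P_{Streamly} = 87.75.

87.75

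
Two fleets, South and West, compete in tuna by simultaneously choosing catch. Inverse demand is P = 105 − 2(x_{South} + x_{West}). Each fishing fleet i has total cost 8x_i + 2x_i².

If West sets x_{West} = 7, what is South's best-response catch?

10.375

Fishing fleet South's profit: π = x_{South}(105 − 2(x_{South} + x_{West})) − 8x_{South} − 2x_{South}².
∂π/∂x_{South} = 97 − 8x_{South} − 2x_{West} = 0, so x_{South} = 12.125 − 0.25x_{West}.
At x_{West} = 7: x_{South} = 12.125 − 0.25·7 = 10.375.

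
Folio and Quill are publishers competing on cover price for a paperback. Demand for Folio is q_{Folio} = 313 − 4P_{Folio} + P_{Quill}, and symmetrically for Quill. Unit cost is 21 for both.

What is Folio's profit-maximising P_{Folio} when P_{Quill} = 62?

Folio's profit: π = (P_{Folio} − 21)(313 − 4P_{Folio} + P_{Quill}).
∂π/∂P_{Folio} = 397 − 8P_{Folio} + P_{Quill} = 0 ⇒ P_{Folio} = 49.625 + 0.125P_{Quill}.
At P_{Quill} = 62: P_{Folio} = 49.625 + 0.125·62 = 57.375.

57.375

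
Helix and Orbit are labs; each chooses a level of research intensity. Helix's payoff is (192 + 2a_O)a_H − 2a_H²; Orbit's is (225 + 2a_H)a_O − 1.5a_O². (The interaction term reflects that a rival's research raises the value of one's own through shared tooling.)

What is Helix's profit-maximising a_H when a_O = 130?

113

Expanding Helix's payoff: 192a_H + 2a_Oa_H − 2a_H².
∂π/∂a_H = 192 + 2a_O − 4a_H = 0, so a_H = 48 + 0.5a_O.
At a_O = 130: a_H = 48 + 0.5·130 = 113.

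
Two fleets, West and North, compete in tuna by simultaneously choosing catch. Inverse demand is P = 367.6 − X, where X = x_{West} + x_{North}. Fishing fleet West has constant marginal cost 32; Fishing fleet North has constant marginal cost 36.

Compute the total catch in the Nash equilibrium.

222.4

Fishing fleet West's profit: π = x_{West}(367.6 − (x_{West} + x_{North})) − 32x_{West}.
∂π/∂x_{West} = 335.6 − 2x_{West} − x_{North} = 0, so x_{West} = 167.8 − 0.5x_{North}.
By the same steps for North: x_{North} = 165.8 − 0.5x_{West}.
Substituting the second reaction function into the first: x_{West} = 167.8 − 0.5(165.8 − 0.5x_{West}), which gives 0.75x_{West} = 84.9 ⇒ x_{West} = 113.2.
Then x_{North} = 165.8 − 0.5·113.2 = 109.2.
Total catch: 113.2 + 109.2 = 222.4.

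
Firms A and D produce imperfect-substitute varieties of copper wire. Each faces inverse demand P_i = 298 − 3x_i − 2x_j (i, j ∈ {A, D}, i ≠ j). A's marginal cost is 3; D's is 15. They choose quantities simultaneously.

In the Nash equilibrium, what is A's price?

115.875

Firm A's profit: π = x_A(298 − 3x_A − 2x_D) − 3x_A.
∂π/∂x_A = 295 − 6x_A − 2x_D = 0 ⇒ x_A = 295/6 − (1/3)x_D.
Similarly x_D = 283/6 − (1/3)x_A.
Plugging x_D into A's best response: x_A = 295/6 − (1/3)(283/6 − (1/3)x_A) ⇒ (8/9)x_A = 301/9, so x_A = 37.625.
Then x_D = 283/6 − (1/3)·37.625 = 34.625.
P_A = 298 − 3·37.625 − 2·34.625 = 115.875.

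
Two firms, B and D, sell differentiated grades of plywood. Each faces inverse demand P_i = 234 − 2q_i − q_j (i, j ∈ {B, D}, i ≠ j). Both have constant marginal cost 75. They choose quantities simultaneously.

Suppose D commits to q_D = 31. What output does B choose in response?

32

Firm B's profit: π = q_B(234 − 2q_B − q_D) − 75q_B.
∂π/∂q_B = 159 − 4q_B − q_D = 0 ⇒ q_B = 39.75 − 0.25q_D.
At q_D = 31: q_B = 39.75 − 0.25·31 = 32.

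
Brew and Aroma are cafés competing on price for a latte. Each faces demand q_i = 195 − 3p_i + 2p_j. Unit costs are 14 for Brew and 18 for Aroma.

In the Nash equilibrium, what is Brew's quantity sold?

Brew's profit: π = (p_{Brew} − 14)(195 − 3p_{Brew} + 2p_{Aroma}).
∂π/∂p_{Brew} = 237 − 6p_{Brew} + 2p_{Aroma} = 0 ⇒ p_{Brew} = 39.5 + (1/3)p_{Aroma}.
Similarly p_{Aroma} = 41.5 + (1/3)p_{Brew}.
Substituting the second reaction function into the first: p_{Brew} = 39.5 + (1/3)(41.5 + (1/3)p_{Brew}), which gives (8/9)p_{Brew} = 160/3 ⇒ p_{Brew} = 60.
Then p_{Aroma} = 41.5 + (1/3)·60 = 61.5.
q_{Brew} = 195 − 3·60 + 2·61.5 = 138.

138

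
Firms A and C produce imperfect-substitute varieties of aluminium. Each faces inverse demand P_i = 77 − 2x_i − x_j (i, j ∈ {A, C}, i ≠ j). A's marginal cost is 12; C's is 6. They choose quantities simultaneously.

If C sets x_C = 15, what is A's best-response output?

12.5

Firm A's profit: π = x_A(77 − 2x_A − x_C) − 12x_A.
∂π/∂x_A = 65 − 4x_A − x_C = 0 ⇒ x_A = 16.25 − 0.25x_C.
At x_C = 15: x_A = 16.25 − 0.25·15 = 12.5.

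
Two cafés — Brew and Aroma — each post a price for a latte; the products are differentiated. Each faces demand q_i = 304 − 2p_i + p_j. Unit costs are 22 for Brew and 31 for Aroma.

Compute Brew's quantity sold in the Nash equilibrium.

Brew's profit: π = (p_{Brew} − 22)(304 − 2p_{Brew} + p_{Aroma}).
∂π/∂p_{Brew} = 348 − 4p_{Brew} + p_{Aroma} = 0 ⇒ p_{Brew} = 87 + 0.25p_{Aroma}.
Similarly p_{Aroma} = 91.5 + 0.25p_{Brew}.
Substituting the second reaction function into the first: p_{Brew} = 87 + 0.25(91.5 + 0.25p_{Brew}), which gives 0.9375p_{Brew} = 109.875 ⇒ p_{Brew} = 117.2.
Then p_{Aroma} = 91.5 + 0.25·117.2 = 120.8.
q_{Brew} = 304 − 2·117.2 + 120.8 = 190.4.

190.4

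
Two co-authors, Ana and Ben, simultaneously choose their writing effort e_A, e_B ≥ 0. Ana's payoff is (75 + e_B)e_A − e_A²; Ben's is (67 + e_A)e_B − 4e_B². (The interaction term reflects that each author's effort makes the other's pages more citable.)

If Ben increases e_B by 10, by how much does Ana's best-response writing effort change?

5

Expanding Ana's payoff: 75e_A + e_Be_A − e_A².
∂π/∂e_A = 75 + e_B − 2e_A = 0, so e_A = 37.5 + 0.5e_B.
The reaction-function slope is 0.5, so a 10-unit rise in e_B moves e_A by 0.5 × 10 = 5. Ana's best response rises — the actions are strategic complements.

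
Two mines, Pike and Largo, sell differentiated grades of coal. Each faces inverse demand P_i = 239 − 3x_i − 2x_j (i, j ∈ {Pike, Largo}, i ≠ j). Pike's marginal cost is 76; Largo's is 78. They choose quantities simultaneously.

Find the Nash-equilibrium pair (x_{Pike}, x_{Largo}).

20.5, 20

Mine Pike's profit: π = x_{Pike}(239 − 3x_{Pike} − 2x_{Largo}) − 76x_{Pike}.
∂π/∂x_{Pike} = 163 − 6x_{Pike} − 2x_{Largo} = 0 ⇒ x_{Pike} = 163/6 − (1/3)x_{Largo}.
Similarly x_{Largo} = 161/6 − (1/3)x_{Pike}.
Solving the two reaction functions simultaneously: (1 − (−1/3)(−1/3))x_{Pike} = 163/6 − (1/3)·(161/6), so (8/9)x_{Pike} = 164/9 and x_{Pike} = 20.5.
Then x_{Largo} = 161/6 − (1/3)·20.5 = 20.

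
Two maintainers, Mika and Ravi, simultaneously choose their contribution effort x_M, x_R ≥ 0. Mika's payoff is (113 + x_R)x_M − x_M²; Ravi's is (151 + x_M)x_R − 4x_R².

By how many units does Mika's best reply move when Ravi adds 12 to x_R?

6

Expanding Mika's payoff: 113x_M + x_Rx_M − x_M².
∂π/∂x_M = 113 + x_R − 2x_M = 0, so x_M = 56.5 + 0.5x_R.
The reaction-function slope is 0.5, so a 12-unit rise in x_R moves x_M by 0.5 × 12 = 6. Mika's best response rises — the actions are strategic complements.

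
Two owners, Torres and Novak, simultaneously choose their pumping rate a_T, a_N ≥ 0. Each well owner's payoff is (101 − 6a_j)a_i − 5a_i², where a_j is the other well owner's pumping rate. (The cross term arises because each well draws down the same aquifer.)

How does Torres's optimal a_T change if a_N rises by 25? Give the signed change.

Torres's payoff is (101 − 6a_N)a_T − 5a_T².
∂π/∂a_T = 101 − 6a_N − 10a_T = 0, so a_T = 10.1 − 0.6a_N.
The reaction-function slope is −0.6, so a 25-unit rise in a_N moves a_T by −0.6 × 25 = −15. Torres's best response falls — the actions are strategic substitutes.

-15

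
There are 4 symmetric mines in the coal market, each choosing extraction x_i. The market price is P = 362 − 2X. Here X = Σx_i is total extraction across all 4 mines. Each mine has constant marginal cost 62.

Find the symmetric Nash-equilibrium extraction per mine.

30

A representative mine's profit is π_i = x_i(362 − 2X) − 62x_i, with X = x_i + Σ_{j≠i} x_j.
First-order condition: 300 − 4x_i − 2Σ_{j≠i} x_j = 0.
Imposing symmetry (x_j = x for all j) turns Σ_{j≠i} x_j into 3x, so 300 = 10x and x = 30.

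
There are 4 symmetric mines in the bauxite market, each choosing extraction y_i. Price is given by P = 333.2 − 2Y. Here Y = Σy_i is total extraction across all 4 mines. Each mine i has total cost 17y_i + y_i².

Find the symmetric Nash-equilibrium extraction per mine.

A representative mine's profit is π_i = y_i(333.2 − 2Y) − 17y_i − y_i², with Y = y_i + Σ_{j≠i} y_j.
First-order condition: 316.2 − 6y_i − 2Σ_{j≠i} y_j = 0.
Imposing symmetry (y_j = y for all j) turns Σ_{j≠i} y_j into 3y, so 316.2 = 12y and y = 26.35.

26.35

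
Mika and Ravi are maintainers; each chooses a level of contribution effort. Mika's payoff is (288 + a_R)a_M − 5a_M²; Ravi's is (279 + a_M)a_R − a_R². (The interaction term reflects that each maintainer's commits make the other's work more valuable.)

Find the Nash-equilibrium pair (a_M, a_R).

45, 162

Expanding Mika's payoff: 288a_M + a_Ra_M − 5a_M².
∂π/∂a_M = 288 + a_R − 10a_M = 0, so a_M = 28.8 + 0.1a_R.
Likewise for Ravi: a_R = 139.5 + 0.5a_M.
Solving the two reaction functions simultaneously: (1 − (0.1)(0.5))a_M = 28.8 + 0.1·139.5, so 0.95a_M = 42.75 and a_M = 45.
Then a_R = 139.5 + 0.5·45 = 162.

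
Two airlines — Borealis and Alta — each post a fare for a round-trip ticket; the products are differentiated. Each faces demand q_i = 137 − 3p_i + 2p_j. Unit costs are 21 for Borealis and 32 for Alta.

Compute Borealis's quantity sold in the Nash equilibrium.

Borealis's profit: π = (p_{Borealis} − 21)(137 − 3p_{Borealis} + 2p_{Alta}).
∂π/∂p_{Borealis} = 200 − 6p_{Borealis} + 2p_{Alta} = 0 ⇒ p_{Borealis} = 100/3 + (1/3)p_{Alta}.
Similarly p_{Alta} = 233/6 + (1/3)p_{Borealis}.
Plugging p_{Alta} into Borealis's best response: p_{Borealis} = 100/3 + (1/3)(233/6 + (1/3)p_{Borealis}) ⇒ (8/9)p_{Borealis} = 833/18, so p_{Borealis} = 52.0625.
Then p_{Alta} = 233/6 + (1/3)·52.0625 = 56.1875.
q_{Borealis} = 137 − 3·52.0625 + 2·56.1875 = 93.1875.

93.1875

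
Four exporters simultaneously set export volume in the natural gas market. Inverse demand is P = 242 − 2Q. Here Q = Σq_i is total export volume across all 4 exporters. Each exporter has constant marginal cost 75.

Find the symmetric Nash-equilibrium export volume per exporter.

16.7

A representative exporter's profit is π_i = q_i(242 − 2Q) − 75q_i, with Q = q_i + Σ_{j≠i} q_j.
First-order condition: 167 − 4q_i − 2Σ_{j≠i} q_j = 0.
In a symmetric equilibrium every exporter chooses the same q, so Σ_{j≠i} q_j = 3q. The condition becomes 167 − 10q = 0, giving q = 167/10 = 16.7.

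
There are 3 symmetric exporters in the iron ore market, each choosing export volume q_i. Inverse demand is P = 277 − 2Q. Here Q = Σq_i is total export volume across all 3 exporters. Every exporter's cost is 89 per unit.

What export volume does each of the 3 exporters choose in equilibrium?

23.5

A representative exporter's profit is π_i = q_i(277 − 2Q) − 89q_i, with Q = q_i + Σ_{j≠i} q_j.
First-order condition: 188 − 4q_i − 2Σ_{j≠i} q_j = 0.
In a symmetric equilibrium every exporter chooses the same q, so Σ_{j≠i} q_j = 2q. The condition becomes 188 − 8q = 0, giving q = 188/8 = 23.5.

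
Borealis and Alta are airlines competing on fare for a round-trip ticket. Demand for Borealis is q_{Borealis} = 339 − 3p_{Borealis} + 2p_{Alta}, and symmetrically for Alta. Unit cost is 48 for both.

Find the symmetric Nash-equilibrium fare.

120.75

Borealis's profit: π = (p_{Borealis} − 48)(339 − 3p_{Borealis} + 2p_{Alta}).
∂π/∂p_{Borealis} = 483 − 6p_{Borealis} + 2p_{Alta} = 0 ⇒ p_{Borealis} = 80.5 + (1/3)p_{Alta}.
The game is symmetric, so in equilibrium p_{Alta} = p_{Borealis}: the reaction function gives (2/3)p_{Borealis} = 80.5, hence p_{Borealis} = 120.75.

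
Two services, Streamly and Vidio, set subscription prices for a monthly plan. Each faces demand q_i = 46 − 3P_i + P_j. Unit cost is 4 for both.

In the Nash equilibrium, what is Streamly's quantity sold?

22.8

Streamly's profit: π = (P_{Streamly} − 4)(46 − 3P_{Streamly} + P_{Vidio}).
∂π/∂P_{Streamly} = 58 − 6P_{Streamly} + P_{Vidio} = 0 ⇒ P_{Streamly} = 29/3 + (1/6)P_{Vidio}.
The game is symmetric, so in equilibrium P_{Vidio} = P_{Streamly}: the reaction function gives (5/6)P_{Streamly} = 29/3, hence P_{Streamly} = 11.6.
q_{Streamly} = 46 − 3·11.6 + 11.6 = 22.8.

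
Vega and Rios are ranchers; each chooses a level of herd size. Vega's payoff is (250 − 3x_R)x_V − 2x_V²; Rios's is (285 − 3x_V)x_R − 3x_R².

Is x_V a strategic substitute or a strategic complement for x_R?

strategic substitutes

Expanding Vega's payoff: 250x_V − 3x_Rx_V − 2x_V².
∂π/∂x_V = 250 − 3x_R − 4x_V = 0, so x_V = 62.5 − 0.75x_R.
The best-response slope dx_V/dx_R = −0.75 < 0: the reaction function is downward-sloping, so the choices are strategic substitutes.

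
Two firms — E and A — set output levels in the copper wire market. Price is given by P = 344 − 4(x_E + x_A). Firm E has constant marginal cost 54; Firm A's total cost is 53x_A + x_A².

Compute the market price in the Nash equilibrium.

Firm E's profit: π = x_E(344 − 4(x_E + x_A)) − 54x_E.
∂π/∂x_E = 290 − 8x_E − 4x_A = 0, so x_E = 36.25 − 0.5x_A.
For A: ∂π/∂x_A = 291 − 10x_A − 4x_E = 0 ⇒ x_A = 29.1 − 0.4x_E.
Plugging x_A into E's best response: x_E = 36.25 − 0.5(29.1 − 0.4x_E) ⇒ 0.8x_E = 21.7, so x_E = 27.125.
Then x_A = 29.1 − 0.4·27.125 = 18.25.
Equilibrium price: P = 344 − 4·45.375 = 162.5.

162.5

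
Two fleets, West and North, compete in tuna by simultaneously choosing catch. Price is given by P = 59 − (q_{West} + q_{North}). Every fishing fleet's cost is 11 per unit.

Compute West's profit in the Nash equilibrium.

Fishing fleet West's profit: π = q_{West}(59 − (q_{West} + q_{North})) − 11q_{West}.
∂π/∂q_{West} = 48 − 2q_{West} − q_{North} = 0, so q_{West} = 24 − 0.5q_{North}.
The game is symmetric, so in equilibrium q_{North} = q_{West}: the reaction function gives 1.5q_{West} = 24, hence q_{West} = 16.
Price P = 59 − 32 = 27.
West's profit: (27 − 11)·16 = 256.

256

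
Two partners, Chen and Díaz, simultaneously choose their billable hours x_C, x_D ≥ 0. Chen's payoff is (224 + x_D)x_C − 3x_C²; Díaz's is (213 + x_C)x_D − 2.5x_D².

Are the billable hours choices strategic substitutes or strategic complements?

Expanding Chen's payoff: 224x_C + x_Dx_C − 3x_C².
∂π/∂x_C = 224 + x_D − 6x_C = 0, so x_C = 112/3 + (1/6)x_D.
The best-response slope dx_C/dx_D = 1/6 > 0: the reaction function is upward-sloping, so the choices are strategic complements.

strategic complements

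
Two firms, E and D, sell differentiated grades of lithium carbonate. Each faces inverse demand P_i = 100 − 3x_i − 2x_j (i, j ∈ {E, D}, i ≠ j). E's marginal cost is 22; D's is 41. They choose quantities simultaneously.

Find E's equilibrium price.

Firm E's profit: π = x_E(100 − 3x_E − 2x_D) − 22x_E.
∂π/∂x_E = 78 − 6x_E − 2x_D = 0 ⇒ x_E = 13 − (1/3)x_D.
Similarly x_D = 59/6 − (1/3)x_E.
Plugging x_D into E's best response: x_E = 13 − (1/3)(59/6 − (1/3)x_E) ⇒ (8/9)x_E = 175/18, so x_E = 10.9375.
Then x_D = 59/6 − (1/3)·10.9375 = 6.1875.
P_E = 100 − 3·10.9375 − 2·6.1875 = 54.8125.

54.8125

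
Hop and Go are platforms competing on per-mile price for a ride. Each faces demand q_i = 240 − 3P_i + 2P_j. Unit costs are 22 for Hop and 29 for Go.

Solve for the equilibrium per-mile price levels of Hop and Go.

Hop's profit: π = (P_{Hop} − 22)(240 − 3P_{Hop} + 2P_{Go}).
∂π/∂P_{Hop} = 306 − 6P_{Hop} + 2P_{Go} = 0 ⇒ P_{Hop} = 51 + (1/3)P_{Go}.
Similarly P_{Go} = 54.5 + (1/3)P_{Hop}.
Substituting the second reaction function into the first: P_{Hop} = 51 + (1/3)(54.5 + (1/3)P_{Hop}), which gives (8/9)P_{Hop} = 415/6 ⇒ P_{Hop} = 77.8125.
Then P_{Go} = 54.5 + (1/3)·77.8125 = 80.4375.

77.8125, 80.4375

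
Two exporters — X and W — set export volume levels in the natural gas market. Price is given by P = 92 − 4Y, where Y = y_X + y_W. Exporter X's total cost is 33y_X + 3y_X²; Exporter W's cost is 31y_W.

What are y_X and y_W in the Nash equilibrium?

Exporter X's profit: π = y_X(92 − 4(y_X + y_W)) − 33y_X − 3y_X².
∂π/∂y_X = 59 − 14y_X − 4y_W = 0, so y_X = 59/14 − (2/7)y_W.
For W: ∂π/∂y_W = 61 − 8y_W − 4y_X = 0 ⇒ y_W = 7.625 − 0.5y_X.
Plugging y_W into X's best response: y_X = 59/14 − (2/7)(7.625 − 0.5y_X) ⇒ (6/7)y_X = 57/28, so y_X = 2.375.
Then y_W = 7.625 − 0.5·2.375 = 6.4375.

2.375, 6.4375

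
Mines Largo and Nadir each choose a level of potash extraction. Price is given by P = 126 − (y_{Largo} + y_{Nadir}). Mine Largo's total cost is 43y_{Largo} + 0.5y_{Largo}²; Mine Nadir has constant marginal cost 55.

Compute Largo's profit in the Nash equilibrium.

Mine Largo's profit: π = y_{Largo}(126 − (y_{Largo} + y_{Nadir})) − 43y_{Largo} − 0.5y_{Largo}².
∂π/∂y_{Largo} = 83 − 3y_{Largo} − y_{Nadir} = 0, so y_{Largo} = 83/3 − (1/3)y_{Nadir}.
For Nadir: ∂π/∂y_{Nadir} = 71 − 2y_{Nadir} − y_{Largo} = 0 ⇒ y_{Nadir} = 35.5 − 0.5y_{Largo}.
Substituting the second reaction function into the first: y_{Largo} = 83/3 − (1/3)(35.5 − 0.5y_{Largo}), which gives (5/6)y_{Largo} = 95/6 ⇒ y_{Largo} = 19.
Then y_{Nadir} = 35.5 − 0.5·19 = 26.
Price P = 126 − 45 = 81.
Largo's profit: (81 − 43)·19 − 0.5(19)² = 541.5.

541.5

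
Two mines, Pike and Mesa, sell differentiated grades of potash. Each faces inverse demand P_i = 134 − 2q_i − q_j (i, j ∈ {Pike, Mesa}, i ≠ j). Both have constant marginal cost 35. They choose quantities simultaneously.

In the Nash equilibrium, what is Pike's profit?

Mine Pike's profit: π = q_{Pike}(134 − 2q_{Pike} − q_{Mesa}) − 35q_{Pike}.
∂π/∂q_{Pike} = 99 − 4q_{Pike} − q_{Mesa} = 0 ⇒ q_{Pike} = 24.75 − 0.25q_{Mesa}.
Setting q_{Pike} = q_{Mesa} in the reaction function: q_{Pike} = 24.75 − 0.25q_{Pike}, so q_{Pike} = 24.75 / 1.25 = 19.8.
P_{Pike} = 134 − 2·19.8 − 19.8 = 74.6.
Profit = (74.6 − 35)·19.8 = 784.08.

784.08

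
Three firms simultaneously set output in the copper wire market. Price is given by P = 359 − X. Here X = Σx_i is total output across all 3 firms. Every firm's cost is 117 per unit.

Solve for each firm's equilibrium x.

60.5

A representative firm's profit is π_i = x_i(359 − X) − 117x_i, with X = x_i + Σ_{j≠i} x_j.
First-order condition: 242 − 2x_i − Σ_{j≠i} x_j = 0.
Imposing symmetry (x_j = x for all j) turns Σ_{j≠i} x_j into 2x, so 242 = 4x and x = 60.5.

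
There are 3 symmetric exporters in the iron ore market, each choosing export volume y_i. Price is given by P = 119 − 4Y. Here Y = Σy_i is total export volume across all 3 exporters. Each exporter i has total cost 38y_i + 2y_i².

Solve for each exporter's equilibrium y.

4.05

A representative exporter's profit is π_i = y_i(119 − 4Y) − 38y_i − 2y_i², with Y = y_i + Σ_{j≠i} y_j.
First-order condition: 81 − 12y_i − 4Σ_{j≠i} y_j = 0.
Imposing symmetry (y_j = y for all j) turns Σ_{j≠i} y_j into 2y, so 81 = 20y and y = 4.05.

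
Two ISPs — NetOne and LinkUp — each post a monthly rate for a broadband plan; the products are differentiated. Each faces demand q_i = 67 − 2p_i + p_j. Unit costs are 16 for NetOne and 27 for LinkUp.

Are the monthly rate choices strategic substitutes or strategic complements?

strategic complements

NetOne's profit: π = (p_{NetOne} − 16)(67 − 2p_{NetOne} + p_{LinkUp}).
∂π/∂p_{NetOne} = 99 − 4p_{NetOne} + p_{LinkUp} = 0 ⇒ p_{NetOne} = 24.75 + 0.25p_{LinkUp}.
The best-response slope dp_{NetOne}/dp_{LinkUp} = 0.25 > 0: the reaction function is upward-sloping, so the choices are strategic complements.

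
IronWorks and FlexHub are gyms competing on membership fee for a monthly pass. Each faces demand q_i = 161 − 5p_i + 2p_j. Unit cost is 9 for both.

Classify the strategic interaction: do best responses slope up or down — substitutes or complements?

strategic complements

IronWorks's profit: π = (p_{IronWorks} − 9)(161 − 5p_{IronWorks} + 2p_{FlexHub}).
∂π/∂p_{IronWorks} = 206 − 10p_{IronWorks} + 2p_{FlexHub} = 0 ⇒ p_{IronWorks} = 20.6 + 0.2p_{FlexHub}.
The best-response slope dp_{IronWorks}/dp_{FlexHub} = 0.2 > 0: the reaction function is upward-sloping, so the choices are strategic complements.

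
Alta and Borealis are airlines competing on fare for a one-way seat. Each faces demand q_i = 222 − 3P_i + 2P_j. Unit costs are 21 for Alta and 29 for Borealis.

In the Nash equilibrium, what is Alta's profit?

8034.1875

Alta's profit: π = (P_{Alta} − 21)(222 − 3P_{Alta} + 2P_{Borealis}).
∂π/∂P_{Alta} = 285 − 6P_{Alta} + 2P_{Borealis} = 0 ⇒ P_{Alta} = 47.5 + (1/3)P_{Borealis}.
Similarly P_{Borealis} = 51.5 + (1/3)P_{Alta}.
Substituting the second reaction function into the first: P_{Alta} = 47.5 + (1/3)(51.5 + (1/3)P_{Alta}), which gives (8/9)P_{Alta} = 194/3 ⇒ P_{Alta} = 72.75.
Then P_{Borealis} = 51.5 + (1/3)·72.75 = 75.75.
q_{Alta} = 222 − 3·72.75 + 2·75.75 = 155.25.
Profit = (72.75 − 21)·155.25 = 8034.1875.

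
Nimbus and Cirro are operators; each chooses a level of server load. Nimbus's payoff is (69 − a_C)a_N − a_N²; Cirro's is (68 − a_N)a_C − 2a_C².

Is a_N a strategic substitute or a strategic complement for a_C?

Expanding Nimbus's payoff: 69a_N − a_Ca_N − a_N².
∂π/∂a_N = 69 − a_C − 2a_N = 0, so a_N = 34.5 − 0.5a_C.
The best-response slope da_N/da_C = −0.5 < 0: the reaction function is downward-sloping, so the choices are strategic substitutes.

strategic substitutes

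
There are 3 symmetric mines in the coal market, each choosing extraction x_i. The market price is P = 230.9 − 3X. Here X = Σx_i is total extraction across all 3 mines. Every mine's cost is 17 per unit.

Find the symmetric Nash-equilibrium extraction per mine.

17.825

A representative mine's profit is π_i = x_i(230.9 − 3X) − 17x_i, with X = x_i + Σ_{j≠i} x_j.
First-order condition: 213.9 − 6x_i − 3Σ_{j≠i} x_j = 0.
With identical mines, set every x_j = x: then 213.9 − 6x − 6x = 0, i.e. x = 213.9/12 = 17.825.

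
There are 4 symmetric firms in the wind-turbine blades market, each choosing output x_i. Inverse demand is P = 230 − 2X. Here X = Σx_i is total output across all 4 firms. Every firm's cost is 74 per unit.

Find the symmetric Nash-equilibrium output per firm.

A representative firm's profit is π_i = x_i(230 − 2X) − 74x_i, with X = x_i + Σ_{j≠i} x_j.
First-order condition: 156 − 4x_i − 2Σ_{j≠i} x_j = 0.
With identical firms, set every x_j = x: then 156 − 4x − 6x = 0, i.e. x = 156/10 = 15.6.

15.6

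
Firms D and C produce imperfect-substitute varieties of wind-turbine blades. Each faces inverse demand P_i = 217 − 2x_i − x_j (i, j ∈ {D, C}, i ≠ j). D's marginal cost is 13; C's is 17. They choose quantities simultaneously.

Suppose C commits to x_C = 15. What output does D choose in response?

47.25

Firm D's profit: π = x_D(217 − 2x_D − x_C) − 13x_D.
∂π/∂x_D = 204 − 4x_D − x_C = 0 ⇒ x_D = 51 − 0.25x_C.
At x_C = 15: x_D = 51 − 0.25·15 = 47.25.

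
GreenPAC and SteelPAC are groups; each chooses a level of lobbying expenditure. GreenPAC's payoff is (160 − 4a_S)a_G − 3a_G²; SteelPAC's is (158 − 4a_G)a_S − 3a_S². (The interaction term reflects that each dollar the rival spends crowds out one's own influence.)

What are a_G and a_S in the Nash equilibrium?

16.4, 15.4

Expanding GreenPAC's payoff: 160a_G − 4a_Sa_G − 3a_G².
∂π/∂a_G = 160 − 4a_S − 6a_G = 0, so a_G = 80/3 − (2/3)a_S.
Likewise for SteelPAC: a_S = 79/3 − (2/3)a_G.
Plugging a_S into GreenPAC's best response: a_G = 80/3 − (2/3)(79/3 − (2/3)a_G) ⇒ (5/9)a_G = 82/9, so a_G = 16.4.
Then a_S = 79/3 − (2/3)·16.4 = 15.4.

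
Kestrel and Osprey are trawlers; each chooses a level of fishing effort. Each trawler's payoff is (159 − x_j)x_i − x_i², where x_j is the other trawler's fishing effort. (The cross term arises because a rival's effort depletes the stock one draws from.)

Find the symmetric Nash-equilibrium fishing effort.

Kestrel's payoff is (159 − x_O)x_K − x_K².
∂π/∂x_K = 159 − x_O − 2x_K = 0, so x_K = 79.5 − 0.5x_O.
The game is symmetric, so in equilibrium x_O = x_K: the reaction function gives 1.5x_K = 79.5, hence x_K = 53.

53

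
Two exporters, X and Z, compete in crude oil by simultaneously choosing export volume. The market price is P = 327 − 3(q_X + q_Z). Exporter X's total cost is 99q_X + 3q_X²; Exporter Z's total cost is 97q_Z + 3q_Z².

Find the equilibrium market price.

Exporter X's profit: π = q_X(327 − 3(q_X + q_Z)) − 99q_X − 3q_X².
∂π/∂q_X = 228 − 12q_X − 3q_Z = 0, so q_X = 19 − 0.25q_Z.
By the same steps for Z: q_Z = 115/6 − 0.25q_X.
Substituting the second reaction function into the first: q_X = 19 − 0.25(115/6 − 0.25q_X), which gives 0.9375q_X = 341/24 ⇒ q_X = 682/45.
Then q_Z = 115/6 − 0.25·(682/45) = 692/45.
Equilibrium price: P = 327 − 3·(458/15) = 235.4.

235.4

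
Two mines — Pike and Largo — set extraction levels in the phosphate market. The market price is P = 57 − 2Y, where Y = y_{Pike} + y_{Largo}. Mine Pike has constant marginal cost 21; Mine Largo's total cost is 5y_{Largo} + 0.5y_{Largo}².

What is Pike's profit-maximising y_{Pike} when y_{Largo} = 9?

4.5

Mine Pike's profit: π = y_{Pike}(57 − 2(y_{Pike} + y_{Largo})) − 21y_{Pike}.
∂π/∂y_{Pike} = 36 − 4y_{Pike} − 2y_{Largo} = 0, so y_{Pike} = 9 − 0.5y_{Largo}.
At y_{Largo} = 9: y_{Pike} = 9 − 0.5·9 = 4.5.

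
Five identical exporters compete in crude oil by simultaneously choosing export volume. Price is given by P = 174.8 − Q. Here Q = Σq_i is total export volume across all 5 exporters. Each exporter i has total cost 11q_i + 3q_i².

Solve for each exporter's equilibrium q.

A representative exporter's profit is π_i = q_i(174.8 − Q) − 11q_i − 3q_i², with Q = q_i + Σ_{j≠i} q_j.
First-order condition: 163.8 − 8q_i − Σ_{j≠i} q_j = 0.
In a symmetric equilibrium every exporter chooses the same q, so Σ_{j≠i} q_j = 4q. The condition becomes 163.8 − 12q = 0, giving q = 163.8/12 = 13.65.

13.65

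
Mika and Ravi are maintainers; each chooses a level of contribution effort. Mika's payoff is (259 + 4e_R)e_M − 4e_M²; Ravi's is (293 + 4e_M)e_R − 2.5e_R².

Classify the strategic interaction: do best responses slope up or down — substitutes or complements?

strategic complements

Expanding Mika's payoff: 259e_M + 4e_Re_M − 4e_M².
∂π/∂e_M = 259 + 4e_R − 8e_M = 0, so e_M = 32.375 + 0.5e_R.
The best-response slope de_M/de_R = 0.5 > 0: the reaction function is upward-sloping, so the choices are strategic complements.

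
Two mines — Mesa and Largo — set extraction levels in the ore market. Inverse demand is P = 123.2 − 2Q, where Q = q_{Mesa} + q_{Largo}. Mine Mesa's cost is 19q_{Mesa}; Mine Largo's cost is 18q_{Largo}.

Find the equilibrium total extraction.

34.9

Mine Mesa's profit: π = q_{Mesa}(123.2 − 2(q_{Mesa} + q_{Largo})) − 19q_{Mesa}.
∂π/∂q_{Mesa} = 104.2 − 4q_{Mesa} − 2q_{Largo} = 0, so q_{Mesa} = 26.05 − 0.5q_{Largo}.
By the same steps for Largo: q_{Largo} = 26.3 − 0.5q_{Mesa}.
Plugging q_{Largo} into Mesa's best response: q_{Mesa} = 26.05 − 0.5(26.3 − 0.5q_{Mesa}) ⇒ 0.75q_{Mesa} = 12.9, so q_{Mesa} = 17.2.
Then q_{Largo} = 26.3 − 0.5·17.2 = 17.7.
Total extraction: 17.2 + 17.7 = 34.9.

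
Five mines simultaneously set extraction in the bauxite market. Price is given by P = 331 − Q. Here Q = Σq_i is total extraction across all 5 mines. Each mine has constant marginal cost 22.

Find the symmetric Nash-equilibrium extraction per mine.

A representative mine's profit is π_i = q_i(331 − Q) − 22q_i, with Q = q_i + Σ_{j≠i} q_j.
First-order condition: 309 − 2q_i − Σ_{j≠i} q_j = 0.
Imposing symmetry (q_j = q for all j) turns Σ_{j≠i} q_j into 4q, so 309 = 6q and q = 51.5.

51.5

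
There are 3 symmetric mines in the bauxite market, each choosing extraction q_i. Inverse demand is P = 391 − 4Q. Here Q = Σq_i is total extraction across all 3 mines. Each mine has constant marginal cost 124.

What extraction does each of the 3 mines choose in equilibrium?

A representative mine's profit is π_i = q_i(391 − 4Q) − 124q_i, with Q = q_i + Σ_{j≠i} q_j.
First-order condition: 267 − 8q_i − 4Σ_{j≠i} q_j = 0.
Imposing symmetry (q_j = q for all j) turns Σ_{j≠i} q_j into 2q, so 267 = 16q and q = 16.6875.

16.6875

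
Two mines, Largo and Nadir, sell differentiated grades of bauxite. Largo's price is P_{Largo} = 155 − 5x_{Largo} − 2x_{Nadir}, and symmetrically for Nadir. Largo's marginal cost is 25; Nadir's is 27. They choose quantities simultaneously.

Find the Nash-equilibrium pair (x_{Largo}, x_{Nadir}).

10.875, 10.625

Mine Largo's profit: π = x_{Largo}(155 − 5x_{Largo} − 2x_{Nadir}) − 25x_{Largo}.
∂π/∂x_{Largo} = 130 − 10x_{Largo} − 2x_{Nadir} = 0 ⇒ x_{Largo} = 13 − 0.2x_{Nadir}.
Similarly x_{Nadir} = 12.8 − 0.2x_{Largo}.
Substituting the second reaction function into the first: x_{Largo} = 13 − 0.2(12.8 − 0.2x_{Largo}), which gives 0.96x_{Largo} = 10.44 ⇒ x_{Largo} = 10.875.
Then x_{Nadir} = 12.8 − 0.2·10.875 = 10.625.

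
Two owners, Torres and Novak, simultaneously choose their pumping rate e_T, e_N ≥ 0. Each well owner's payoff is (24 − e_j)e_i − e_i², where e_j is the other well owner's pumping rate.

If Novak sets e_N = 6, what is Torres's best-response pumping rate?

9

Torres's payoff is (24 − e_N)e_T − e_T².
∂π/∂e_T = 24 − e_N − 2e_T = 0, so e_T = 12 − 0.5e_N.
At e_N = 6: e_T = 12 − 0.5·6 = 9.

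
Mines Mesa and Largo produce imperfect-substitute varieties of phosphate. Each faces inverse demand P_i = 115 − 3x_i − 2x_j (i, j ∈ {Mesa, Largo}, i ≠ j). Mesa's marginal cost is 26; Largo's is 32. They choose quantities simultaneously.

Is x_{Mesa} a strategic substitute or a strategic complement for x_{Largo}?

strategic substitutes

Mine Mesa's profit: π = x_{Mesa}(115 − 3x_{Mesa} − 2x_{Largo}) − 26x_{Mesa}.
∂π/∂x_{Mesa} = 89 − 6x_{Mesa} − 2x_{Largo} = 0 ⇒ x_{Mesa} = 89/6 − (1/3)x_{Largo}.
The best-response slope dx_{Mesa}/dx_{Largo} = −1/3 < 0: the reaction function is downward-sloping, so the choices are strategic substitutes.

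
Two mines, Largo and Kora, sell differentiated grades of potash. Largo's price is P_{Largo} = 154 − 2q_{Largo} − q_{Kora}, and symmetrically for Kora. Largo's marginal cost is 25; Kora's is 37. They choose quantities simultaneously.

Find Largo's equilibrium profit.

1415.12

Mine Largo's profit: π = q_{Largo}(154 − 2q_{Largo} − q_{Kora}) − 25q_{Largo}.
∂π/∂q_{Largo} = 129 − 4q_{Largo} − q_{Kora} = 0 ⇒ q_{Largo} = 32.25 − 0.25q_{Kora}.
Similarly q_{Kora} = 29.25 − 0.25q_{Largo}.
Solving the two reaction functions simultaneously: (1 − (−0.25)(−0.25))q_{Largo} = 32.25 − 0.25·29.25, so 0.9375q_{Largo} = 24.9375 and q_{Largo} = 26.6.
Then q_{Kora} = 29.25 − 0.25·26.6 = 22.6.
P_{Largo} = 154 − 2·26.6 − 22.6 = 78.2.
Profit = (78.2 − 25)·26.6 = 1415.12.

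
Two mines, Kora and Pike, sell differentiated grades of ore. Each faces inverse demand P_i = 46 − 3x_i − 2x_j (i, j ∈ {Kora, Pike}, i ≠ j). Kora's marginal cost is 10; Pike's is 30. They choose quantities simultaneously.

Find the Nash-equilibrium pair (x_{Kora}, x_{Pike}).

Mine Kora's profit: π = x_{Kora}(46 − 3x_{Kora} − 2x_{Pike}) − 10x_{Kora}.
∂π/∂x_{Kora} = 36 − 6x_{Kora} − 2x_{Pike} = 0 ⇒ x_{Kora} = 6 − (1/3)x_{Pike}.
Similarly x_{Pike} = 8/3 − (1/3)x_{Kora}.
Solving the two reaction functions simultaneously: (1 − (−1/3)(−1/3))x_{Kora} = 6 − (1/3)·(8/3), so (8/9)x_{Kora} = 46/9 and x_{Kora} = 5.75.
Then x_{Pike} = 8/3 − (1/3)·5.75 = 0.75.

5.75, 0.75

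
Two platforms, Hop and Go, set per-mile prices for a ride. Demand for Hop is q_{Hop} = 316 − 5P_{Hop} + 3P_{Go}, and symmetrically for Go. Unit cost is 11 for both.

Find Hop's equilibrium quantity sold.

Hop's profit: π = (P_{Hop} − 11)(316 − 5P_{Hop} + 3P_{Go}).
∂π/∂P_{Hop} = 371 − 10P_{Hop} + 3P_{Go} = 0 ⇒ P_{Hop} = 37.1 + 0.3P_{Go}.
By symmetry P_{Go} = P_{Hop}; substituting into the reaction function, 0.7P_{Hop} = 37.1 and P_{Hop} = 53.
q_{Hop} = 316 − 5·53 + 3·53 = 210.

210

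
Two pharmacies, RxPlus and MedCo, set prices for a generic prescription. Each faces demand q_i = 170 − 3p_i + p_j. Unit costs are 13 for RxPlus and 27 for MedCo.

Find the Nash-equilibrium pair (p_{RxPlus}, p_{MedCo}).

RxPlus's profit: π = (p_{RxPlus} − 13)(170 − 3p_{RxPlus} + p_{MedCo}).
∂π/∂p_{RxPlus} = 209 − 6p_{RxPlus} + p_{MedCo} = 0 ⇒ p_{RxPlus} = 209/6 + (1/6)p_{MedCo}.
Similarly p_{MedCo} = 251/6 + (1/6)p_{RxPlus}.
Substituting the second reaction function into the first: p_{RxPlus} = 209/6 + (1/6)(251/6 + (1/6)p_{RxPlus}), which gives (35/36)p_{RxPlus} = 1505/36 ⇒ p_{RxPlus} = 43.
Then p_{MedCo} = 251/6 + (1/6)·43 = 49.

43, 49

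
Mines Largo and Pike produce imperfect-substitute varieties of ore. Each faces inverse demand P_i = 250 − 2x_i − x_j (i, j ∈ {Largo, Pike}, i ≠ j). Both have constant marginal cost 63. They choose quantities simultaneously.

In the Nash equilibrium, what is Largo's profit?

2797.52

Mine Largo's profit: π = x_{Largo}(250 − 2x_{Largo} − x_{Pike}) − 63x_{Largo}.
∂π/∂x_{Largo} = 187 − 4x_{Largo} − x_{Pike} = 0 ⇒ x_{Largo} = 46.75 − 0.25x_{Pike}.
Setting x_{Largo} = x_{Pike} in the reaction function: x_{Largo} = 46.75 − 0.25x_{Largo}, so x_{Largo} = 46.75 / 1.25 = 37.4.
P_{Largo} = 250 − 2·37.4 − 37.4 = 137.8.
Profit = (137.8 − 63)·37.4 = 2797.52.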